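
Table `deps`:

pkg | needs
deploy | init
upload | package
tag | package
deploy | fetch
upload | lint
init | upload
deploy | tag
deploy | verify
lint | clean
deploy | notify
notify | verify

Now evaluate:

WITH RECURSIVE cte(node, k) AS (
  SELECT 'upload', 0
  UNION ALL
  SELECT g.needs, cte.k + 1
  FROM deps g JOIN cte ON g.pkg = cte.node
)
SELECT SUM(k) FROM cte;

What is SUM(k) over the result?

Base: (upload, k=0).
Iteration 1: edges from {upload} -> (lint, k=1), (package, k=1).
Iteration 2: edges from {lint,package} -> (clean, k=2).
Iteration 3: no outgoing edges from {clean}; recursion stops.
SUM(k) = 0 + 1 + 1 + 2 = 4.

4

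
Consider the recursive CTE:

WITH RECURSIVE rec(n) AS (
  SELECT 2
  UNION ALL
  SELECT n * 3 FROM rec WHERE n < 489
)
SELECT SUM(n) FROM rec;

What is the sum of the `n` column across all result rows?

2186

Base: n=2.
Iteration 1: 2 < 489 holds -> n = 2 * 3 = 6.
Iteration 2: 6 < 489 holds -> n = 6 * 3 = 18.
Iteration 3: 18 < 489 holds -> n = 18 * 3 = 54.
Iteration 4: 54 < 489 holds -> n = 54 * 3 = 162.
Iteration 5: 162 < 489 holds -> n = 162 * 3 = 486.
Iteration 6: 486 < 489 holds -> n = 486 * 3 = 1458.
Iteration 7: 1458 < 489 fails; recursion stops.
SUM(n) = 2 + 6 + 18 + 54 + 162 + 486 + 1458 = 2186.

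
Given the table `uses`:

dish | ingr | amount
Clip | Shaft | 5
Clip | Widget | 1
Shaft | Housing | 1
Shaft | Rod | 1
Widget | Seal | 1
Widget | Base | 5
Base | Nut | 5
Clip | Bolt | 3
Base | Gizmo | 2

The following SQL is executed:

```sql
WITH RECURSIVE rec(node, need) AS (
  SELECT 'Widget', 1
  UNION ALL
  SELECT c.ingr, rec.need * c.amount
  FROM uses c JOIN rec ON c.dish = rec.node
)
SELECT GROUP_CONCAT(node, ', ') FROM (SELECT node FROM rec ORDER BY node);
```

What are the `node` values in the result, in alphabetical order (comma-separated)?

Base, Gizmo, Nut, Seal, Widget

Base: (Widget, need=1).
Iteration 1: components of {Widget} -> Base = 1*5 = 5, Seal = 1*1 = 1.
Iteration 2: components of {Base,Seal} -> Gizmo = 5*2 = 10, Nut = 5*5 = 25.
Iteration 3: no further components; recursion stops.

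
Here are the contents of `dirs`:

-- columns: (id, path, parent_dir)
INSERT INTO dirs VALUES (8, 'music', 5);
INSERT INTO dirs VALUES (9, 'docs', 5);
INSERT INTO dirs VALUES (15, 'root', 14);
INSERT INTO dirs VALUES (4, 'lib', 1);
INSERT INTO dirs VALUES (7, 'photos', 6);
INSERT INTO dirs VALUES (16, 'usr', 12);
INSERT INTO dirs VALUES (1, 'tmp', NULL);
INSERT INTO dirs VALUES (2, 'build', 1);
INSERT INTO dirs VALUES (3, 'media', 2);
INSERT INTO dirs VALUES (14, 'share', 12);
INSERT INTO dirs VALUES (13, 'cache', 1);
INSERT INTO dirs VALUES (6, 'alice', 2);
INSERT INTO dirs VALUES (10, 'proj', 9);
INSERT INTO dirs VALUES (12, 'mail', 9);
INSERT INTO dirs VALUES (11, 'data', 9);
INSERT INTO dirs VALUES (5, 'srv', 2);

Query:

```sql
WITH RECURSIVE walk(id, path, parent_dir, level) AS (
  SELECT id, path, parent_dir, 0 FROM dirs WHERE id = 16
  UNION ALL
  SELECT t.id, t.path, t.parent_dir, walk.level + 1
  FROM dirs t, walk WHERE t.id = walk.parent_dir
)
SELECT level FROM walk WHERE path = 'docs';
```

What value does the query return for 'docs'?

Base: id=16 (usr), parent_dir=12, level 0.
Iteration 1: join on id=12 -> mail (id 12, parent_dir=9, level 1).
Iteration 2: join on id=9 -> docs (id 9, parent_dir=5, level 2).
Iteration 3: join on id=5 -> srv (id 5, parent_dir=2, level 3).
Iteration 4: join on id=2 -> build (id 2, parent_dir=1, level 4).
Iteration 5: join on id=1 -> tmp (id 1, parent_dir=NULL, level 5).
Iteration 6: parent_dir is NULL; no match; recursion stops.

2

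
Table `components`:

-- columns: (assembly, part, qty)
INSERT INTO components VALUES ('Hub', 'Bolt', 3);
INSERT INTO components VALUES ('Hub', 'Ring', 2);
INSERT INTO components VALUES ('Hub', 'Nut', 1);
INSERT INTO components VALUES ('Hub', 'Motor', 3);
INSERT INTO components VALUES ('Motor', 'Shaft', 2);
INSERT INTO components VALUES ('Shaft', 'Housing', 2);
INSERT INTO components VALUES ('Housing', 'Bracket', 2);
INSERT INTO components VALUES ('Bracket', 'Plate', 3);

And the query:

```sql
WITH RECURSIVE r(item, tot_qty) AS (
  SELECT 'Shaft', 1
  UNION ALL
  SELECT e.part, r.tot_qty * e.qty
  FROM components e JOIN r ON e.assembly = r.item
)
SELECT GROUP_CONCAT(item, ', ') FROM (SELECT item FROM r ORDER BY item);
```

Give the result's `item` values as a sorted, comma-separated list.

Base: (Shaft, tot_qty=1).
Iteration 1: components of {Shaft} -> Housing = 1*2 = 2.
Iteration 2: components of {Housing} -> Bracket = 2*2 = 4.
Iteration 3: components of {Bracket} -> Plate = 4*3 = 12.
Iteration 4: no further components; recursion stops.

Bracket, Housing, Plate, Shaft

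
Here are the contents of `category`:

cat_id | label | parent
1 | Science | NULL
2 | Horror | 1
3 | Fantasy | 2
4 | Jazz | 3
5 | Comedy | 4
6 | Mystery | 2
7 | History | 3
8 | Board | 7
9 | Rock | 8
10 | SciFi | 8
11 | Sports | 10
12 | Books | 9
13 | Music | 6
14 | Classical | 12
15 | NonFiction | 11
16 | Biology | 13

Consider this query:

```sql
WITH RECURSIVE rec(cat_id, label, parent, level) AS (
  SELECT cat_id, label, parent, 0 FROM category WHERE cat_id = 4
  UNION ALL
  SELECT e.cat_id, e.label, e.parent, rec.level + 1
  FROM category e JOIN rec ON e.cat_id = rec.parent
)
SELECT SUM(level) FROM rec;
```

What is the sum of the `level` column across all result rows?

Base: cat_id=4 (Jazz), parent=3, level 0.
Iteration 1: join on cat_id=3 -> Fantasy (id 3, parent=2, level 1).
Iteration 2: join on cat_id=2 -> Horror (id 2, parent=1, level 2).
Iteration 3: join on cat_id=1 -> Science (id 1, parent=NULL, level 3).
Iteration 4: parent is NULL; no match; recursion stops.
SUM(level) = 0 + 1 + 2 + 3 = 6.

6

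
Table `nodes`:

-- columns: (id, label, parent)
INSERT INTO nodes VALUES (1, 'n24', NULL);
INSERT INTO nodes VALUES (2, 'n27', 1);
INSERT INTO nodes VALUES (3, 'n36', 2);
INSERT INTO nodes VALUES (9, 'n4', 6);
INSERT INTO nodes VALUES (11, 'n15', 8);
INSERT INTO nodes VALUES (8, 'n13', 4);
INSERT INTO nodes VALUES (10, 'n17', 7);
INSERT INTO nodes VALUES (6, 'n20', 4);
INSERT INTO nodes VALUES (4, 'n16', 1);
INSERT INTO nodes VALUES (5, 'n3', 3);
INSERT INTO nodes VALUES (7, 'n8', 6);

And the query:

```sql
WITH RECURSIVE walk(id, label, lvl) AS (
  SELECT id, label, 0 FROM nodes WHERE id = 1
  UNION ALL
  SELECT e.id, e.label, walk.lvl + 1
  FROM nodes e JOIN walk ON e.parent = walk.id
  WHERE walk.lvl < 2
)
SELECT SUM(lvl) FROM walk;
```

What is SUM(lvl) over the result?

Base: id=1 (n24) at lvl 0.
Iteration 1: rows with parent in {1} -> n27 (id 2, lvl 1), n16 (id 4, lvl 1).
Iteration 2: rows with parent in {2,4} -> n36 (id 3, lvl 2), n20 (id 6, lvl 2), n13 (id 8, lvl 2).
Iteration 3: lvl < 2 fails for all current rows; recursion stops.
SUM(lvl) = 0 + 1 + 1 + 2 + 2 + 2 = 8.

8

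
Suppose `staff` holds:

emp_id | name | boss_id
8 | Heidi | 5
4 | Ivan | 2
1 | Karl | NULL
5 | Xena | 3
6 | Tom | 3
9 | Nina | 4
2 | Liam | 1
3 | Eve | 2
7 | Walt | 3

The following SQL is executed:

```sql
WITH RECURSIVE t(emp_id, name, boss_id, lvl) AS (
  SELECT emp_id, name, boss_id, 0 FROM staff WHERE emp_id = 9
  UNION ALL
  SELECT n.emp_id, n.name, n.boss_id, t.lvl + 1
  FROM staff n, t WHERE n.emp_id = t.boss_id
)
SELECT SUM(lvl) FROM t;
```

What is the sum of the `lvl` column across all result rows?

Base: emp_id=9 (Nina), boss_id=4, lvl 0.
Iteration 1: join on emp_id=4 -> Ivan (id 4, boss_id=2, lvl 1).
Iteration 2: join on emp_id=2 -> Liam (id 2, boss_id=1, lvl 2).
Iteration 3: join on emp_id=1 -> Karl (id 1, boss_id=NULL, lvl 3).
Iteration 4: boss_id is NULL; no match; recursion stops.
SUM(lvl) = 0 + 1 + 2 + 3 = 6.

6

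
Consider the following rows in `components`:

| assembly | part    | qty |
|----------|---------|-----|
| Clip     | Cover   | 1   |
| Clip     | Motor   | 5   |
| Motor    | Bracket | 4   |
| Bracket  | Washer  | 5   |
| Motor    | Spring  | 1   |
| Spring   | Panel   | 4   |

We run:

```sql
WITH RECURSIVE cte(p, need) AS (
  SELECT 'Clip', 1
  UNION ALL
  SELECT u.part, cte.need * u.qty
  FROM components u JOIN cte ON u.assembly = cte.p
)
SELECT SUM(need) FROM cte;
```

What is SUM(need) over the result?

152

Base: (Clip, need=1).
Iteration 1: components of {Clip} -> Cover = 1*1 = 1, Motor = 1*5 = 5.
Iteration 2: components of {Cover,Motor} -> Bracket = 5*4 = 20, Spring = 5*1 = 5.
Iteration 3: components of {Bracket,Spring} -> Panel = 5*4 = 20, Washer = 20*5 = 100.
Iteration 4: no further components; recursion stops.
SUM(need) = 1 + 1 + 5 + 20 + 5 + 100 + 20 = 152.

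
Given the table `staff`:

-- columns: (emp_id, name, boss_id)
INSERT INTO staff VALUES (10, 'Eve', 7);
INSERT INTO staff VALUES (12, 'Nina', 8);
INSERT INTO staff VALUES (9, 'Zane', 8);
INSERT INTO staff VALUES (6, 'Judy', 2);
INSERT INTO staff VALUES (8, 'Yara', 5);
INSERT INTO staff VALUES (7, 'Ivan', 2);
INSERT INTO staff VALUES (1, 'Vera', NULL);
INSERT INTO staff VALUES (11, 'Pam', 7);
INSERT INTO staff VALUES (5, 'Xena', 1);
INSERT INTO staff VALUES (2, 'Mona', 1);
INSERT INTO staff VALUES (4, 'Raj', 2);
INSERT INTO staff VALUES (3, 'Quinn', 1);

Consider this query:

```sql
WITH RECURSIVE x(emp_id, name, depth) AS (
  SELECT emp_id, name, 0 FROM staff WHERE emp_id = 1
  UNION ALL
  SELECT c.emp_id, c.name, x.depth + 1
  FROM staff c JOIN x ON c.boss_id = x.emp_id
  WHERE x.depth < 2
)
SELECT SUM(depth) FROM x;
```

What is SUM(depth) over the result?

Base: emp_id=1 (Vera) at depth 0.
Iteration 1: rows with boss_id in {1} -> Mona (id 2, depth 1), Quinn (id 3, depth 1), Xena (id 5, depth 1).
Iteration 2: rows with boss_id in {2,3,5} -> Raj (id 4, depth 2), Judy (id 6, depth 2), Ivan (id 7, depth 2), Yara (id 8, depth 2).
Iteration 3: depth < 2 fails for all current rows; recursion stops.
SUM(depth) = 0 + 1 + 1 + 1 + 2 + 2 + 2 + 2 = 11.

11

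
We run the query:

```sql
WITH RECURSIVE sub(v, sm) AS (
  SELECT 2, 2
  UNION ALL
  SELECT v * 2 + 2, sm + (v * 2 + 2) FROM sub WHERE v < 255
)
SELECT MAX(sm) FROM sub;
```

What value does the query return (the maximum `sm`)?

Base: v=2, sm=2.
Iteration 1: 2 < 255 holds -> v = 2 * 2 + 2 = 6, sm = 2 + 6 = 8.
Iteration 2: 6 < 255 holds -> v = 6 * 2 + 2 = 14, sm = 8 + 14 = 22.
Iteration 3: 14 < 255 holds -> v = 14 * 2 + 2 = 30, sm = 22 + 30 = 52.
Iteration 4: 30 < 255 holds -> v = 30 * 2 + 2 = 62, sm = 52 + 62 = 114.
Iteration 5: 62 < 255 holds -> v = 62 * 2 + 2 = 126, sm = 114 + 126 = 240.
Iteration 6: 126 < 255 holds -> v = 126 * 2 + 2 = 254, sm = 240 + 254 = 494.
Iteration 7: 254 < 255 holds -> v = 254 * 2 + 2 = 510, sm = 494 + 510 = 1004.
Iteration 8: 510 < 255 fails; recursion stops.
sm values: 2, 8, 22, 52, 114, 240, 494, 1004; the maximum is 1004.

1004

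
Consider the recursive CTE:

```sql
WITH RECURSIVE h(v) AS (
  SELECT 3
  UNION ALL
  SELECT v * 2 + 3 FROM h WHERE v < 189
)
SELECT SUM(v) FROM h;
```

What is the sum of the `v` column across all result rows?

Base: v=3.
Iteration 1: 3 < 189 holds -> v = 3 * 2 + 3 = 9.
Iteration 2: 9 < 189 holds -> v = 9 * 2 + 3 = 21.
Iteration 3: 21 < 189 holds -> v = 21 * 2 + 3 = 45.
Iteration 4: 45 < 189 holds -> v = 45 * 2 + 3 = 93.
Iteration 5: 93 < 189 holds -> v = 93 * 2 + 3 = 189.
Iteration 6: 189 < 189 fails; recursion stops.
SUM(v) = 3 + 9 + 21 + 45 + 93 + 189 = 360.

360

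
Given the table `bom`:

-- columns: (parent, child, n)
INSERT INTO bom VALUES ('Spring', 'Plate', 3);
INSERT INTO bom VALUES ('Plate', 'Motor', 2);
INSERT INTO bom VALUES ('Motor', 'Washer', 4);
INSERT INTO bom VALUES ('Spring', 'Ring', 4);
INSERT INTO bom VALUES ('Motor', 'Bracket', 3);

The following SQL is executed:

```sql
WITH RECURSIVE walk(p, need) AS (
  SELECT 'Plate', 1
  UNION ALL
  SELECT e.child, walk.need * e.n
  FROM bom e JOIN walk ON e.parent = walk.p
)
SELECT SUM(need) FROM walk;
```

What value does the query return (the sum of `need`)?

17

Base: (Plate, need=1).
Iteration 1: components of {Plate} -> Motor = 1*2 = 2.
Iteration 2: components of {Motor} -> Bracket = 2*3 = 6, Washer = 2*4 = 8.
Iteration 3: no further components; recursion stops.
SUM(need) = 1 + 2 + 8 + 6 = 17.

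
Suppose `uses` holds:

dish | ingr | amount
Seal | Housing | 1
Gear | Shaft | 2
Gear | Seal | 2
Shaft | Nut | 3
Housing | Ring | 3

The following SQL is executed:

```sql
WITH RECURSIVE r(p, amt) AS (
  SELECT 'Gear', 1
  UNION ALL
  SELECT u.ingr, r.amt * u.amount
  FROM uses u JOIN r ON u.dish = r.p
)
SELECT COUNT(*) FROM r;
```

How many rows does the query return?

Base: (Gear, amt=1).
Iteration 1: components of {Gear} -> Seal = 1*2 = 2, Shaft = 1*2 = 2.
Iteration 2: components of {Seal,Shaft} -> Housing = 2*1 = 2, Nut = 2*3 = 6.
Iteration 3: components of {Housing,Nut} -> Ring = 2*3 = 6.
Iteration 4: no further components; recursion stops.
Total rows emitted: 6.

6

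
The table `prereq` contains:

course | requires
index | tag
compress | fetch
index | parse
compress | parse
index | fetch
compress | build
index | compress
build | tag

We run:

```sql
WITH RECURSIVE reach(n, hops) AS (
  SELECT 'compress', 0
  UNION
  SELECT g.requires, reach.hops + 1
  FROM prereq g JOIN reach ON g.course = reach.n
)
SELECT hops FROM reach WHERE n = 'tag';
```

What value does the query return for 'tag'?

Base: (compress, hops=0).
Iteration 1: edges from {compress} -> (build, hops=1), (fetch, hops=1), (parse, hops=1).
Iteration 2: edges from {build,fetch,parse} -> (tag, hops=2).
Iteration 3: no outgoing edges from {tag}; recursion stops.

2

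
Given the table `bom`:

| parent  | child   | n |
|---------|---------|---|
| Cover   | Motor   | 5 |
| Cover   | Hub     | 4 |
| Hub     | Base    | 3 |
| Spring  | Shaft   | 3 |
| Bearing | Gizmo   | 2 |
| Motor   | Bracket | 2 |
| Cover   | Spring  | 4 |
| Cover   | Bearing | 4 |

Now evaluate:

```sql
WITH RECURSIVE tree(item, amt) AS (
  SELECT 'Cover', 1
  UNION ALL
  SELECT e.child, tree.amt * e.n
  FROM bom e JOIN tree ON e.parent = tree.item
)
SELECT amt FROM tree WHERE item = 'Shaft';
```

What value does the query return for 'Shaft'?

Base: (Cover, amt=1).
Iteration 1: components of {Cover} -> Bearing = 1*4 = 4, Hub = 1*4 = 4, Motor = 1*5 = 5, Spring = 1*4 = 4.
Iteration 2: components of {Bearing,Hub,Motor,Spring} -> Base = 4*3 = 12, Bracket = 5*2 = 10, Gizmo = 4*2 = 8, Shaft = 4*3 = 12.
Iteration 3: no further components; recursion stops.

12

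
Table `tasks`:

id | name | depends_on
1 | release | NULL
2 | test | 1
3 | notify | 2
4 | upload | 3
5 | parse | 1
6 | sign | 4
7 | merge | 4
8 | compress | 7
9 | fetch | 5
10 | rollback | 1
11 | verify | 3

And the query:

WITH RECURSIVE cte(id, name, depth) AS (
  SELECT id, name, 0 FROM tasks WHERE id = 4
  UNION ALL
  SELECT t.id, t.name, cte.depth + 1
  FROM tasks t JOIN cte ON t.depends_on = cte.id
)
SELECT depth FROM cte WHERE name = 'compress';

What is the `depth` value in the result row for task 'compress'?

Base: id=4 (upload) at depth 0.
Iteration 1: rows with depends_on in {4} -> sign (id 6, depth 1), merge (id 7, depth 1).
Iteration 2: rows with depends_on in {6,7} -> compress (id 8, depth 2).
Iteration 3: no rows with depends_on in {8}; recursion stops.

2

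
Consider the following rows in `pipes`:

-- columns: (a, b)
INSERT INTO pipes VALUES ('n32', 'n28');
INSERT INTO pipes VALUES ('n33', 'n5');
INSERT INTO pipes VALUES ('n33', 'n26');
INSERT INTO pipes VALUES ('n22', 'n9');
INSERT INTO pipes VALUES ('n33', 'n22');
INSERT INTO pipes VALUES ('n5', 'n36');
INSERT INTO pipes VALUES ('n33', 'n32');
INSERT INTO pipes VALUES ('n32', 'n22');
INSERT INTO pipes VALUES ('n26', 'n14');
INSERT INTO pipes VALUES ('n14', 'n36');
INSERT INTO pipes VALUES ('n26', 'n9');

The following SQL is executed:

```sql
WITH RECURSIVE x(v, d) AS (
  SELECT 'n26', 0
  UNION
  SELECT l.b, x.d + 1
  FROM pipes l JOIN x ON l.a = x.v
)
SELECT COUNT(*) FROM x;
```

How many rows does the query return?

Base: (n26, d=0).
Iteration 1: edges from {n26} -> (n14, d=1), (n9, d=1).
Iteration 2: edges from {n14,n9} -> (n36, d=2).
Iteration 3: no outgoing edges from {n36}; recursion stops.
Total rows emitted: 4.

4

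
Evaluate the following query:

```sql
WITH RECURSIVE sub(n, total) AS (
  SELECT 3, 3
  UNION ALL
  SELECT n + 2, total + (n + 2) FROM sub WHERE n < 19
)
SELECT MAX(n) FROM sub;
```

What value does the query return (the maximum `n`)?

19

Base: n=3, total=3.
Iteration 1: 3 < 19 holds -> n = 3 + 2 = 5, total = 3 + 5 = 8.
Iteration 2: 5 < 19 holds -> n = 5 + 2 = 7, total = 8 + 7 = 15.
Iteration 3: 7 < 19 holds -> n = 7 + 2 = 9, total = 15 + 9 = 24.
Iteration 4: 9 < 19 holds -> n = 9 + 2 = 11, total = 24 + 11 = 35.
Iteration 5: 11 < 19 holds -> n = 11 + 2 = 13, total = 35 + 13 = 48.
Iteration 6: 13 < 19 holds -> n = 13 + 2 = 15, total = 48 + 15 = 63.
Iteration 7: 15 < 19 holds -> n = 15 + 2 = 17, total = 63 + 17 = 80.
Iteration 8: 17 < 19 holds -> n = 17 + 2 = 19, total = 80 + 19 = 99.
Iteration 9: 19 < 19 fails; recursion stops.
n values: 3, 5, 7, 9, 11, 13, 15, 17, 19; the maximum is 19.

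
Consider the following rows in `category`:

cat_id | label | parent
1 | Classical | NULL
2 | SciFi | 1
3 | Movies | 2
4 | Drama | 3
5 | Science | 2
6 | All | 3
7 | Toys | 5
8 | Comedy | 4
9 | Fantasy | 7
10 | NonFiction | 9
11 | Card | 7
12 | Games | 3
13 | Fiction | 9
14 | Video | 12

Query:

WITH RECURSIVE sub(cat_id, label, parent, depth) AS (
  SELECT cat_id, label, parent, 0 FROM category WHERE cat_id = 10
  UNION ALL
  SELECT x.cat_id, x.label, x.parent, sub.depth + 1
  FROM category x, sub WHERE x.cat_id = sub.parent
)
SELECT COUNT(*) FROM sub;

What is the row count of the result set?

Base: cat_id=10 (NonFiction), parent=9, depth 0.
Iteration 1: join on cat_id=9 -> Fantasy (id 9, parent=7, depth 1).
Iteration 2: join on cat_id=7 -> Toys (id 7, parent=5, depth 2).
Iteration 3: join on cat_id=5 -> Science (id 5, parent=2, depth 3).
Iteration 4: join on cat_id=2 -> SciFi (id 2, parent=1, depth 4).
Iteration 5: join on cat_id=1 -> Classical (id 1, parent=NULL, depth 5).
Iteration 6: parent is NULL; no match; recursion stops.
Total rows emitted: 6.

6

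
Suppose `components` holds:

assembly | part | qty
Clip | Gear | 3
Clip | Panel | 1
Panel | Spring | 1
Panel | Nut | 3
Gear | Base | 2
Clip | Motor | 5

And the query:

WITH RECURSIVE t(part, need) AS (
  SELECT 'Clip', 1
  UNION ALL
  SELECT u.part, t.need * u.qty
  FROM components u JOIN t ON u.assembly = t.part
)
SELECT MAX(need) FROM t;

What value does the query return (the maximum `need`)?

6

Base: (Clip, need=1).
Iteration 1: components of {Clip} -> Gear = 1*3 = 3, Motor = 1*5 = 5, Panel = 1*1 = 1.
Iteration 2: components of {Gear,Motor,Panel} -> Base = 3*2 = 6, Nut = 1*3 = 3, Spring = 1*1 = 1.
Iteration 3: no further components; recursion stops.
need values: 1, 3, 1, 5, 6, 1, 3; the maximum is 6.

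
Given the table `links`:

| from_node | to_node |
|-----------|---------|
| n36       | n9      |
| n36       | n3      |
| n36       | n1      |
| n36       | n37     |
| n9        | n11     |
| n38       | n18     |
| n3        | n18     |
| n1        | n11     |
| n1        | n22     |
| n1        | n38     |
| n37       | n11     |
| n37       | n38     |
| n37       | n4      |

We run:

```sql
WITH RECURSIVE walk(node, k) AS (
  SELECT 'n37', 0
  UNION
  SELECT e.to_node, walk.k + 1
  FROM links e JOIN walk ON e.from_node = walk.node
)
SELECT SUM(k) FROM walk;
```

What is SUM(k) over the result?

5

Base: (n37, k=0).
Iteration 1: edges from {n37} -> (n11, k=1), (n38, k=1), (n4, k=1).
Iteration 2: edges from {n11,n38,n4} -> (n18, k=2).
Iteration 3: no outgoing edges from {n18}; recursion stops.
SUM(k) = 0 + 1 + 1 + 1 + 2 = 5.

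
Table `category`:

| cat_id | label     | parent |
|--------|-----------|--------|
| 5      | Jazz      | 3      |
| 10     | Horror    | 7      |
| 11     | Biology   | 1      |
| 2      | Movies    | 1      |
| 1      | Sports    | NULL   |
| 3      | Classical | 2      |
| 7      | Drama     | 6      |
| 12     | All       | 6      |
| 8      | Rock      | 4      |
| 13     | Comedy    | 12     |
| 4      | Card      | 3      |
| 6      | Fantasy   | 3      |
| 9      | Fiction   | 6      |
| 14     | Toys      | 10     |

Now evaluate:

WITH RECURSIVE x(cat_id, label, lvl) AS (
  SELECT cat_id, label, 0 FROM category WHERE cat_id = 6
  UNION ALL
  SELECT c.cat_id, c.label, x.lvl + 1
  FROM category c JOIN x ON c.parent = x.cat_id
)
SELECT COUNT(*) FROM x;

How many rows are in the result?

Base: cat_id=6 (Fantasy) at lvl 0.
Iteration 1: rows with parent in {6} -> Drama (id 7, lvl 1), Fiction (id 9, lvl 1), All (id 12, lvl 1).
Iteration 2: rows with parent in {7,9,12} -> Horror (id 10, lvl 2), Comedy (id 13, lvl 2).
Iteration 3: rows with parent in {10,13} -> Toys (id 14, lvl 3).
Iteration 4: no rows with parent in {14}; recursion stops.
Total rows emitted: 7.

7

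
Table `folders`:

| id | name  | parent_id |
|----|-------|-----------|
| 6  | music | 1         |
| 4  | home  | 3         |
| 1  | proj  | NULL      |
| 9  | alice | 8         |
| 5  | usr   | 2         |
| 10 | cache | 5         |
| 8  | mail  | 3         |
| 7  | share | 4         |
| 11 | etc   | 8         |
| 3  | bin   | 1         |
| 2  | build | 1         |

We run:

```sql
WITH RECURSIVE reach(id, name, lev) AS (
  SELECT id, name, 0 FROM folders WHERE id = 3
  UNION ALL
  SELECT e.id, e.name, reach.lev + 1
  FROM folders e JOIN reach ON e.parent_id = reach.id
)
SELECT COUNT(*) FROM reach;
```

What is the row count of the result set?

Base: id=3 (bin) at lev 0.
Iteration 1: rows with parent_id in {3} -> home (id 4, lev 1), mail (id 8, lev 1).
Iteration 2: rows with parent_id in {4,8} -> share (id 7, lev 2), alice (id 9, lev 2), etc (id 11, lev 2).
Iteration 3: no rows with parent_id in {7,9,11}; recursion stops.
Total rows emitted: 6.

6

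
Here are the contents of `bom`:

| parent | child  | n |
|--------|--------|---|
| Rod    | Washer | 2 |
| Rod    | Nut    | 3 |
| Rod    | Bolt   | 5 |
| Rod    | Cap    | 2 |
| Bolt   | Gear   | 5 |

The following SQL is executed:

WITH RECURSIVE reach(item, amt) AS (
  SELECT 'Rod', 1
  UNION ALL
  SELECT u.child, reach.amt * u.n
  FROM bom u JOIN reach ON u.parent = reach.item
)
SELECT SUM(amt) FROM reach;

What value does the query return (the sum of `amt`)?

38

Base: (Rod, amt=1).
Iteration 1: components of {Rod} -> Bolt = 1*5 = 5, Cap = 1*2 = 2, Nut = 1*3 = 3, Washer = 1*2 = 2.
Iteration 2: components of {Bolt,Cap,Nut,Washer} -> Gear = 5*5 = 25.
Iteration 3: no further components; recursion stops.
SUM(amt) = 1 + 5 + 2 + 3 + 2 + 25 = 38.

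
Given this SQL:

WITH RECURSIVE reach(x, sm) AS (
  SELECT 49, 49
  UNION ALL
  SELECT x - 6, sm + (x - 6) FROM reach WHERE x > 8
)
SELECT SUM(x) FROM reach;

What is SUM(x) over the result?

224

Base: x=49, sm=49.
Iteration 1: 49 > 8 holds -> x = 49 - 6 = 43, sm = 49 + 43 = 92.
Iteration 2: 43 > 8 holds -> x = 43 - 6 = 37, sm = 92 + 37 = 129.
Iteration 3: 37 > 8 holds -> x = 37 - 6 = 31, sm = 129 + 31 = 160.
Iteration 4: 31 > 8 holds -> x = 31 - 6 = 25, sm = 160 + 25 = 185.
Iteration 5: 25 > 8 holds -> x = 25 - 6 = 19, sm = 185 + 19 = 204.
Iteration 6: 19 > 8 holds -> x = 19 - 6 = 13, sm = 204 + 13 = 217.
Iteration 7: 13 > 8 holds -> x = 13 - 6 = 7, sm = 217 + 7 = 224.
Iteration 8: 7 > 8 fails; recursion stops.
SUM(x) = 49 + 43 + 37 + 31 + 25 + 19 + 13 + 7 = 224.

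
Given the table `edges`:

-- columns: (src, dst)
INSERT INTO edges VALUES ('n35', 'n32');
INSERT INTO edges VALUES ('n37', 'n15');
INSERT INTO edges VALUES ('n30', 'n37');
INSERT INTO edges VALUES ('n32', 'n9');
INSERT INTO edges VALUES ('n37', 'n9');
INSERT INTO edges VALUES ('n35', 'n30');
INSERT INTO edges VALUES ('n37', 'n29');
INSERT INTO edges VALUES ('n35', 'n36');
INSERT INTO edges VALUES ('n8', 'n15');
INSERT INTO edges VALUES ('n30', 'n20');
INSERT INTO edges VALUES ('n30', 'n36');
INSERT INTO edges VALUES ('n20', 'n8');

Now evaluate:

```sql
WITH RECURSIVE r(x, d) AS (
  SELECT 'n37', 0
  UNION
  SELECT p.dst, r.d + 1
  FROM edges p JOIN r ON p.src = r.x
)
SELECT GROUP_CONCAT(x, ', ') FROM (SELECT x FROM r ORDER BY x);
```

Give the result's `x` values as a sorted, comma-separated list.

n15, n29, n37, n9

Base: (n37, d=0).
Iteration 1: edges from {n37} -> (n15, d=1), (n29, d=1), (n9, d=1).
Iteration 2: no outgoing edges from {n15,n29,n9}; recursion stops.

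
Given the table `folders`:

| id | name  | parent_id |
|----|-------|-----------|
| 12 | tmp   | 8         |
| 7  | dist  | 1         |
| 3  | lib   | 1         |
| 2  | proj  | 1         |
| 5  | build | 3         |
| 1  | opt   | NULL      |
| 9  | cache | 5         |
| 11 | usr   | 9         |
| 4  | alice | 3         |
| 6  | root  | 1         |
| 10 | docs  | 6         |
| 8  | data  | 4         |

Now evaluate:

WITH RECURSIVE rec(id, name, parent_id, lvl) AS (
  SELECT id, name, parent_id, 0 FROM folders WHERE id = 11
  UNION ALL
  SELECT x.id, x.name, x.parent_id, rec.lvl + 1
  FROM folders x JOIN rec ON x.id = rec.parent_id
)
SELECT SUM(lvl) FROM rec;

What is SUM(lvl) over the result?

Base: id=11 (usr), parent_id=9, lvl 0.
Iteration 1: join on id=9 -> cache (id 9, parent_id=5, lvl 1).
Iteration 2: join on id=5 -> build (id 5, parent_id=3, lvl 2).
Iteration 3: join on id=3 -> lib (id 3, parent_id=1, lvl 3).
Iteration 4: join on id=1 -> opt (id 1, parent_id=NULL, lvl 4).
Iteration 5: parent_id is NULL; no match; recursion stops.
SUM(lvl) = 0 + 1 + 2 + 3 + 4 = 10.

10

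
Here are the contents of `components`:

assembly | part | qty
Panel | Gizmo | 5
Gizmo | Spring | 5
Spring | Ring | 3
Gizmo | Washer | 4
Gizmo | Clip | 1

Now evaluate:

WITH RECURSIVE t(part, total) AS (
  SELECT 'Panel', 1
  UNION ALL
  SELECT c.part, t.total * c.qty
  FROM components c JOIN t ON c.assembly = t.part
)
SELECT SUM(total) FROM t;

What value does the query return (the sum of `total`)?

Base: (Panel, total=1).
Iteration 1: components of {Panel} -> Gizmo = 1*5 = 5.
Iteration 2: components of {Gizmo} -> Clip = 5*1 = 5, Spring = 5*5 = 25, Washer = 5*4 = 20.
Iteration 3: components of {Clip,Spring,Washer} -> Ring = 25*3 = 75.
Iteration 4: no further components; recursion stops.
SUM(total) = 1 + 5 + 25 + 20 + 5 + 75 = 131.

131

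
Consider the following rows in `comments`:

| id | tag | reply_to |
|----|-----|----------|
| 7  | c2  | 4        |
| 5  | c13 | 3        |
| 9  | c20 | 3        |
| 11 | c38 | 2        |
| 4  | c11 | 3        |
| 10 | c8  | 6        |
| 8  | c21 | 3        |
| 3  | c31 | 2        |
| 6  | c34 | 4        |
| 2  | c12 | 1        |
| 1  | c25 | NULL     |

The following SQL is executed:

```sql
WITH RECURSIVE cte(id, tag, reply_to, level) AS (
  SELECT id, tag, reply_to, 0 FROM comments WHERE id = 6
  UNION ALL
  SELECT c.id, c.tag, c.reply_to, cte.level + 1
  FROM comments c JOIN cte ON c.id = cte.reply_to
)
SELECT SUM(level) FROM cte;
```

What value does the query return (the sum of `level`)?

10

Base: id=6 (c34), reply_to=4, level 0.
Iteration 1: join on id=4 -> c11 (id 4, reply_to=3, level 1).
Iteration 2: join on id=3 -> c31 (id 3, reply_to=2, level 2).
Iteration 3: join on id=2 -> c12 (id 2, reply_to=1, level 3).
Iteration 4: join on id=1 -> c25 (id 1, reply_to=NULL, level 4).
Iteration 5: reply_to is NULL; no match; recursion stops.
SUM(level) = 0 + 1 + 2 + 3 + 4 = 10.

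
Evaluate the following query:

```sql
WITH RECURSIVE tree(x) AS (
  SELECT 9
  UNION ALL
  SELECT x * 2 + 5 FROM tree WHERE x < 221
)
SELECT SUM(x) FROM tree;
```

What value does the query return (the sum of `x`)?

Base: x=9.
Iteration 1: 9 < 221 holds -> x = 9 * 2 + 5 = 23.
Iteration 2: 23 < 221 holds -> x = 23 * 2 + 5 = 51.
Iteration 3: 51 < 221 holds -> x = 51 * 2 + 5 = 107.
Iteration 4: 107 < 221 holds -> x = 107 * 2 + 5 = 219.
Iteration 5: 219 < 221 holds -> x = 219 * 2 + 5 = 443.
Iteration 6: 443 < 221 fails; recursion stops.
SUM(x) = 9 + 23 + 51 + 107 + 219 + 443 = 852.

852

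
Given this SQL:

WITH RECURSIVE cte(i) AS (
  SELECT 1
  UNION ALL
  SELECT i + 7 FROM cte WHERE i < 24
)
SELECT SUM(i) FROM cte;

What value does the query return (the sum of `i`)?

75

Base: i=1.
Iteration 1: 1 < 24 holds -> i = 1 + 7 = 8.
Iteration 2: 8 < 24 holds -> i = 8 + 7 = 15.
Iteration 3: 15 < 24 holds -> i = 15 + 7 = 22.
Iteration 4: 22 < 24 holds -> i = 22 + 7 = 29.
Iteration 5: 29 < 24 fails; recursion stops.
SUM(i) = 1 + 8 + 15 + 22 + 29 = 75.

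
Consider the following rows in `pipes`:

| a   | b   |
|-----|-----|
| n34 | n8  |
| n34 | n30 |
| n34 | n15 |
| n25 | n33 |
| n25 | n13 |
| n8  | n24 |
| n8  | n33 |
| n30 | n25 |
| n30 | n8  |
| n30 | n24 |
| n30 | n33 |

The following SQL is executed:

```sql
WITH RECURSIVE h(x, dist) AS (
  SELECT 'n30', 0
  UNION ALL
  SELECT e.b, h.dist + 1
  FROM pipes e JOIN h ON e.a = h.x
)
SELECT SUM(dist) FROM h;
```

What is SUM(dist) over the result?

12

Base: (n30, dist=0).
Iteration 1: edges from {n30} -> (n24, dist=1), (n25, dist=1), (n33, dist=1), (n8, dist=1).
Iteration 2: edges from {n24,n25,n33,n8} -> (n13, dist=2), (n24, dist=2), (n33, dist=2) x2. [UNION ALL keeps all 4 new rows, including repeats]
Iteration 3: no outgoing edges from {n13,n24,n33}; recursion stops.
SUM(dist) = 0 + 1 + 1 + 1 + 1 + 2 + 2 + 2 + 2 = 12.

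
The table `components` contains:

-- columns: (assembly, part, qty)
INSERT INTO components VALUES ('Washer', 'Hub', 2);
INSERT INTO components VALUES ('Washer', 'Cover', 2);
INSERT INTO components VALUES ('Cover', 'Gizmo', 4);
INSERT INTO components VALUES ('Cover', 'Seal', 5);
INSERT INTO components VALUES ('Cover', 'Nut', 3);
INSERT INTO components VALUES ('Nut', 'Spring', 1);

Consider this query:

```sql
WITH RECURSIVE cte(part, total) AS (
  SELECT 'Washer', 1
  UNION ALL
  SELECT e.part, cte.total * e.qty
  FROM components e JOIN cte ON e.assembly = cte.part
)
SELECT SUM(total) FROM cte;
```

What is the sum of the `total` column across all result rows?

Base: (Washer, total=1).
Iteration 1: components of {Washer} -> Cover = 1*2 = 2, Hub = 1*2 = 2.
Iteration 2: components of {Cover,Hub} -> Gizmo = 2*4 = 8, Nut = 2*3 = 6, Seal = 2*5 = 10.
Iteration 3: components of {Gizmo,Nut,Seal} -> Spring = 6*1 = 6.
Iteration 4: no further components; recursion stops.
SUM(total) = 1 + 2 + 2 + 8 + 10 + 6 + 6 = 35.

35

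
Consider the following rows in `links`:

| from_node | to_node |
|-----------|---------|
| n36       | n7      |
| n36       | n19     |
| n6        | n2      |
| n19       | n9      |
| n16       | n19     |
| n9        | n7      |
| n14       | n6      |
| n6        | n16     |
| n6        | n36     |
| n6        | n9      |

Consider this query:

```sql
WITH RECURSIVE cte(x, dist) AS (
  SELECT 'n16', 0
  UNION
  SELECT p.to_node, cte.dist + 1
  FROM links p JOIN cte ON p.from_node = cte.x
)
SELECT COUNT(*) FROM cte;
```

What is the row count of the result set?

Base: (n16, dist=0).
Iteration 1: edges from {n16} -> (n19, dist=1).
Iteration 2: edges from {n19} -> (n9, dist=2).
Iteration 3: edges from {n9} -> (n7, dist=3).
Iteration 4: no outgoing edges from {n7}; recursion stops.
Total rows emitted: 4.

4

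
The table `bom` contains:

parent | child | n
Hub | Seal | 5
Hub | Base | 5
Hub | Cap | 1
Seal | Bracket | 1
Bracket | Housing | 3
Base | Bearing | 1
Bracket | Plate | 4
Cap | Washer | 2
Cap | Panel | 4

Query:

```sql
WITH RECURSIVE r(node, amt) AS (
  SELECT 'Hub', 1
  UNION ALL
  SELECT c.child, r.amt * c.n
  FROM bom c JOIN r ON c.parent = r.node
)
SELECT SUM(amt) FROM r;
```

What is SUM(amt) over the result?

Base: (Hub, amt=1).
Iteration 1: components of {Hub} -> Base = 1*5 = 5, Cap = 1*1 = 1, Seal = 1*5 = 5.
Iteration 2: components of {Base,Cap,Seal} -> Bearing = 5*1 = 5, Bracket = 5*1 = 5, Panel = 1*4 = 4, Washer = 1*2 = 2.
Iteration 3: components of {Bearing,Bracket,Panel,Washer} -> Housing = 5*3 = 15, Plate = 5*4 = 20.
Iteration 4: no further components; recursion stops.
SUM(amt) = 1 + 5 + 5 + 1 + 5 + 5 + 2 + 4 + 15 + 20 = 63.

63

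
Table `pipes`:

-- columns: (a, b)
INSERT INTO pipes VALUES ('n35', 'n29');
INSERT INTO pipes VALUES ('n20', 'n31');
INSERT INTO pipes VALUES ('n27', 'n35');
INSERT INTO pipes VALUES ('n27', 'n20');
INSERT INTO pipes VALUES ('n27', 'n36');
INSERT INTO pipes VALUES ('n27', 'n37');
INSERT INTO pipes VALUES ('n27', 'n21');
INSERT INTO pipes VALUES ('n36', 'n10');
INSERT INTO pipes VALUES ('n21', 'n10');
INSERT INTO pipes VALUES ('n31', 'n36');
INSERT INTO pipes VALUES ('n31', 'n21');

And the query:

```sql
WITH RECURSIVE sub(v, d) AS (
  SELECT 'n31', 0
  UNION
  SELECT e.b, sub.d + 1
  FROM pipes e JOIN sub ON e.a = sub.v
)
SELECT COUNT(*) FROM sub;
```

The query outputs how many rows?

4

Base: (n31, d=0).
Iteration 1: edges from {n31} -> (n21, d=1), (n36, d=1).
Iteration 2: edges from {n21,n36} -> (n10, d=2). [UNION drops 1 duplicate row(s)]
Iteration 3: no outgoing edges from {n10}; recursion stops.
Total rows emitted: 4.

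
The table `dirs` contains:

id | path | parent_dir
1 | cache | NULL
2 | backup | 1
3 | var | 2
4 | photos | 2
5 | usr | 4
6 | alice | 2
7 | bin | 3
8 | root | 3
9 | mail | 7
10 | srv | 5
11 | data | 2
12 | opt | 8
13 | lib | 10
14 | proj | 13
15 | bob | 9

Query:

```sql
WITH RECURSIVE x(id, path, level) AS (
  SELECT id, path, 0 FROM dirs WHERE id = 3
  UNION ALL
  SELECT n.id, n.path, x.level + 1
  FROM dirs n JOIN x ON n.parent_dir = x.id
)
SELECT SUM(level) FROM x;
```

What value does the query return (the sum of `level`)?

9

Base: id=3 (var) at level 0.
Iteration 1: rows with parent_dir in {3} -> bin (id 7, level 1), root (id 8, level 1).
Iteration 2: rows with parent_dir in {7,8} -> mail (id 9, level 2), opt (id 12, level 2).
Iteration 3: rows with parent_dir in {9,12} -> bob (id 15, level 3).
Iteration 4: no rows with parent_dir in {15}; recursion stops.
SUM(level) = 0 + 1 + 1 + 2 + 2 + 3 = 9.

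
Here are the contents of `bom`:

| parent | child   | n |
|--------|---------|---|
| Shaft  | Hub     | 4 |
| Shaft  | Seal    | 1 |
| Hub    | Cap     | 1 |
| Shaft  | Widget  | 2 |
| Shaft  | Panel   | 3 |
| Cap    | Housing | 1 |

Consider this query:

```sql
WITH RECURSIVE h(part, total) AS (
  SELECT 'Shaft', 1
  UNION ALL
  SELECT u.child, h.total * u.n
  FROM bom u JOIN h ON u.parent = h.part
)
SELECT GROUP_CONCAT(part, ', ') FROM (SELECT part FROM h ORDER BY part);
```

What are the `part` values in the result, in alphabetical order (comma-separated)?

Base: (Shaft, total=1).
Iteration 1: components of {Shaft} -> Hub = 1*4 = 4, Panel = 1*3 = 3, Seal = 1*1 = 1, Widget = 1*2 = 2.
Iteration 2: components of {Hub,Panel,Seal,Widget} -> Cap = 4*1 = 4.
Iteration 3: components of {Cap} -> Housing = 4*1 = 4.
Iteration 4: no further components; recursion stops.

Cap, Housing, Hub, Panel, Seal, Shaft, Widget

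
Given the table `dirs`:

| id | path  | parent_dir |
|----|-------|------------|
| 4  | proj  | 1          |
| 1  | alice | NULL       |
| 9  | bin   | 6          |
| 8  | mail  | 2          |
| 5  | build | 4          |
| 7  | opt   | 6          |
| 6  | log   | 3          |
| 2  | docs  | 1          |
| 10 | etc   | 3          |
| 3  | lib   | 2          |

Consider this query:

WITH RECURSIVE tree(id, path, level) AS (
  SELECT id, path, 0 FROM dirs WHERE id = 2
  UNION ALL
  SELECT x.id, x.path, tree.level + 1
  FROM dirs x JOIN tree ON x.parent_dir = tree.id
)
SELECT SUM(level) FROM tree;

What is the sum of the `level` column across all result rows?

12

Base: id=2 (docs) at level 0.
Iteration 1: rows with parent_dir in {2} -> lib (id 3, level 1), mail (id 8, level 1).
Iteration 2: rows with parent_dir in {3,8} -> log (id 6, level 2), etc (id 10, level 2).
Iteration 3: rows with parent_dir in {6,10} -> opt (id 7, level 3), bin (id 9, level 3).
Iteration 4: no rows with parent_dir in {7,9}; recursion stops.
SUM(level) = 0 + 1 + 1 + 2 + 2 + 3 + 3 = 12.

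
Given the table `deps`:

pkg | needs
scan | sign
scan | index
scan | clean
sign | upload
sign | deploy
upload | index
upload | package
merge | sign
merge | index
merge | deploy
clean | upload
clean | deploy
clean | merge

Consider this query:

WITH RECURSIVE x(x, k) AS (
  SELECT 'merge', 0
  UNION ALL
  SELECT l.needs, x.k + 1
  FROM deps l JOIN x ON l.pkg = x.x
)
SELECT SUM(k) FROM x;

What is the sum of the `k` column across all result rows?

Base: (merge, k=0).
Iteration 1: edges from {merge} -> (deploy, k=1), (index, k=1), (sign, k=1).
Iteration 2: edges from {deploy,index,sign} -> (deploy, k=2), (upload, k=2).
Iteration 3: edges from {deploy,upload} -> (index, k=3), (package, k=3).
Iteration 4: no outgoing edges from {index,package}; recursion stops.
SUM(k) = 0 + 1 + 1 + 1 + 2 + 2 + 3 + 3 = 13.

13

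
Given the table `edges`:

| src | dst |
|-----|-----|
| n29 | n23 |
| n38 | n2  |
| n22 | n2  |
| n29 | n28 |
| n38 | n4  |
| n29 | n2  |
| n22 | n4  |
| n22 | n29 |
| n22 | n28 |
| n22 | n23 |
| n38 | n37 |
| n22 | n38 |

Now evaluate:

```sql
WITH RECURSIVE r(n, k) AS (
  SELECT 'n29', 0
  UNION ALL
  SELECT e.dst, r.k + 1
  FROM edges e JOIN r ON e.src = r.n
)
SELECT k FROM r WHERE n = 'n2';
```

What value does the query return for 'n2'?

1

Base: (n29, k=0).
Iteration 1: edges from {n29} -> (n2, k=1), (n23, k=1), (n28, k=1).
Iteration 2: no outgoing edges from {n2,n23,n28}; recursion stops.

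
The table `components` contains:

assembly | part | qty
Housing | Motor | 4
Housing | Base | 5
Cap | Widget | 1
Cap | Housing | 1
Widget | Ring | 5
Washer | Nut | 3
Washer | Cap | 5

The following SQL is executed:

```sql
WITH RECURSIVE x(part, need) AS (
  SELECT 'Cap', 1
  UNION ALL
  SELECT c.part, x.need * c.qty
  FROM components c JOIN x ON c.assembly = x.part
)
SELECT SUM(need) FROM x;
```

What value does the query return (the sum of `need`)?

Base: (Cap, need=1).
Iteration 1: components of {Cap} -> Housing = 1*1 = 1, Widget = 1*1 = 1.
Iteration 2: components of {Housing,Widget} -> Base = 1*5 = 5, Motor = 1*4 = 4, Ring = 1*5 = 5.
Iteration 3: no further components; recursion stops.
SUM(need) = 1 + 1 + 1 + 5 + 4 + 5 = 17.

17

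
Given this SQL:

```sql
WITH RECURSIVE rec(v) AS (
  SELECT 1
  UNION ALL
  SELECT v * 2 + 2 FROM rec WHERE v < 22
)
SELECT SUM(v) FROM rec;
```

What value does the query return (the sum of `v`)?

Base: v=1.
Iteration 1: 1 < 22 holds -> v = 1 * 2 + 2 = 4.
Iteration 2: 4 < 22 holds -> v = 4 * 2 + 2 = 10.
Iteration 3: 10 < 22 holds -> v = 10 * 2 + 2 = 22.
Iteration 4: 22 < 22 fails; recursion stops.
SUM(v) = 1 + 4 + 10 + 22 = 37.

37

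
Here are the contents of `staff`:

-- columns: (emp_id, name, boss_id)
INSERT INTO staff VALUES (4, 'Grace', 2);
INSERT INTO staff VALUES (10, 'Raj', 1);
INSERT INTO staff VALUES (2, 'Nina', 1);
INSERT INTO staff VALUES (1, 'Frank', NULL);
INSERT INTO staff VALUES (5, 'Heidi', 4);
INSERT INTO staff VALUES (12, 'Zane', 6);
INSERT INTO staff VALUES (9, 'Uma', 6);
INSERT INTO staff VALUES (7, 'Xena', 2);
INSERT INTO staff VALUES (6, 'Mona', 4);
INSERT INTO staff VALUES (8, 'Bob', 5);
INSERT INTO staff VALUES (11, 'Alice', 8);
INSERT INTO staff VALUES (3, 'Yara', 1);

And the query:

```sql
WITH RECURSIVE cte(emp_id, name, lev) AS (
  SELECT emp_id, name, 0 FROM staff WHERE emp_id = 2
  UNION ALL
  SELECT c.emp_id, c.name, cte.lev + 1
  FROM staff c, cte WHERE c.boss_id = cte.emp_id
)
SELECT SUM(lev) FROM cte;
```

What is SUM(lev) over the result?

Base: emp_id=2 (Nina) at lev 0.
Iteration 1: rows with boss_id in {2} -> Grace (id 4, lev 1), Xena (id 7, lev 1).
Iteration 2: rows with boss_id in {4,7} -> Heidi (id 5, lev 2), Mona (id 6, lev 2).
Iteration 3: rows with boss_id in {5,6} -> Bob (id 8, lev 3), Uma (id 9, lev 3), Zane (id 12, lev 3).
Iteration 4: rows with boss_id in {8,9,12} -> Alice (id 11, lev 4).
Iteration 5: no rows with boss_id in {11}; recursion stops.
SUM(lev) = 0 + 1 + 1 + 2 + 2 + 3 + 3 + 3 + 4 = 19.

19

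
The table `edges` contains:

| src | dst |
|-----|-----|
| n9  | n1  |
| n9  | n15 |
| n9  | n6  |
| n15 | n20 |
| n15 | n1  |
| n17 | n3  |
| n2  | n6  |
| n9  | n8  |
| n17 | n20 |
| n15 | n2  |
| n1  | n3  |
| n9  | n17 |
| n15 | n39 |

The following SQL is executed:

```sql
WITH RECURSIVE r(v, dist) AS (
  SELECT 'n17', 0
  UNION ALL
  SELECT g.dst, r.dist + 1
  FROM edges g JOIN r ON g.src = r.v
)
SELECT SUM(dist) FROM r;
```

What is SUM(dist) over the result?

2

Base: (n17, dist=0).
Iteration 1: edges from {n17} -> (n20, dist=1), (n3, dist=1).
Iteration 2: no outgoing edges from {n20,n3}; recursion stops.
SUM(dist) = 0 + 1 + 1 = 2.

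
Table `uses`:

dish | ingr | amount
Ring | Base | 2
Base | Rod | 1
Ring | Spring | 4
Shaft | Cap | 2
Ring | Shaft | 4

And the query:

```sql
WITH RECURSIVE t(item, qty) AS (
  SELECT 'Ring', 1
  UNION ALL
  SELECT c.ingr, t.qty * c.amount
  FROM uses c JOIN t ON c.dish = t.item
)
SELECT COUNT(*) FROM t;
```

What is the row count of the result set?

Base: (Ring, qty=1).
Iteration 1: components of {Ring} -> Base = 1*2 = 2, Shaft = 1*4 = 4, Spring = 1*4 = 4.
Iteration 2: components of {Base,Shaft,Spring} -> Cap = 4*2 = 8, Rod = 2*1 = 2.
Iteration 3: no further components; recursion stops.
Total rows emitted: 6.

6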